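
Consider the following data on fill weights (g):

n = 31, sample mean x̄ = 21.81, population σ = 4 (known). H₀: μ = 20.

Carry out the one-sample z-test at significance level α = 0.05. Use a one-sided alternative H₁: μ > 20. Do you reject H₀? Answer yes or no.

reject H₀: yes

SE = σ/√n = 4/√31 = 0.7184
z = (x̄−μ₀)/SE = (21.81−20)/0.7184 = 2.5194
p-value (one-sided, H₁ greater) = 0.00588
At α=0.05: p < α → reject H₀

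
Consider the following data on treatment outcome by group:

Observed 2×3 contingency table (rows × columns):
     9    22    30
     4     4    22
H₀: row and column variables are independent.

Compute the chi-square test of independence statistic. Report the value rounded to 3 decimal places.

test statistic = 5.719

Row totals [61, 30], col totals [13, 26, 52], n=91
χ² = (9−8.71)²/8.71 + (22−17.43)²/17.43 + (30−34.86)²/34.86 + (4−4.29)²/4.29 + (4−8.57)²/8.57 + (22−17.14)²/17.14 = 5.7186
df = 2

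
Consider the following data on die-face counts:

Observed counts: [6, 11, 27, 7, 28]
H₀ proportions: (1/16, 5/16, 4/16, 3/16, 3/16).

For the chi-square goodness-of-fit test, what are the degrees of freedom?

degrees of freedom = 4

df = k − 1 = 5 − 1 = 4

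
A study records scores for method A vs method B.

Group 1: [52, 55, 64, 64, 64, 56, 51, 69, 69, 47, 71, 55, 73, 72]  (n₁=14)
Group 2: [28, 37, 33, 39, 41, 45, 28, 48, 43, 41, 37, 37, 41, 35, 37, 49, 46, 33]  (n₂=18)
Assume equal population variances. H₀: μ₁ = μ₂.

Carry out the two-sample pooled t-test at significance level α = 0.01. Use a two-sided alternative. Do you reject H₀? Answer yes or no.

reject H₀: yes

x̄₁=61.571, s₁=8.724, n₁=14
x̄₂=38.778, s₂=6.131, n₂=18
s_p² = [13·8.724² + 17·6.131²]/30 = 54.2847
SE = √(s_p²·(1/14+1/18)) = 2.6255
t = (61.571−38.778)/2.6255 = 8.6816
df = 30
p-value (two-sided) = 0.00000
At α=0.01: p < α → reject H₀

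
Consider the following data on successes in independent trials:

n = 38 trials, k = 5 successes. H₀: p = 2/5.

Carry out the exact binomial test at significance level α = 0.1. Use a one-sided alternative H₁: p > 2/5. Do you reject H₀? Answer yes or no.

Exact binomial: n=38, k=5, p₀=2/5=0.4000
P(X≥5) from Σ C(n,i)·p₀^i·(1−p₀)^(n−i)
p-value (one-sided, H₁ greater) = 0.99994
At α=0.1: p ≥ α → fail to reject H₀

reject H₀: no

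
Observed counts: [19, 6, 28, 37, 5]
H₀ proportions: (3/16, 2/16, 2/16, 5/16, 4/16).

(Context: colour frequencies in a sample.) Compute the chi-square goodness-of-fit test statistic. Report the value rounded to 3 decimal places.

test statistic = 41.486

n = 95; E_i = n·p_i = [17.81, 11.88, 11.88, 29.69, 23.75]
χ² = (19−17.81)²/17.81 + (6−11.88)²/11.88 + (28−11.88)²/11.88 + (37−29.69)²/29.69 + (5−23.75)²/23.75 = 41.4856
df = 4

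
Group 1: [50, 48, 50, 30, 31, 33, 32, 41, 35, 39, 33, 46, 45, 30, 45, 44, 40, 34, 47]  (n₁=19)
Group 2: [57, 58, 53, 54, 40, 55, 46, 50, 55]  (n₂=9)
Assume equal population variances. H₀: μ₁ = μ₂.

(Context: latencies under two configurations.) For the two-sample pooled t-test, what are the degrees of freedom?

df = n₁ + n₂ − 2 = 19 + 9 − 2 = 26

degrees of freedom = 26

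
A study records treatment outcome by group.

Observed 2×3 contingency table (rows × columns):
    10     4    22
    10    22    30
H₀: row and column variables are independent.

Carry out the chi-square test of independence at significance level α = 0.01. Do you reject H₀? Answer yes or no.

Row totals [36, 62], col totals [20, 26, 52], n=98
χ² = (10−7.35)²/7.35 + (4−9.55)²/9.55 + (22−19.10)²/19.10 + (10−12.65)²/12.65 + (22−16.45)²/16.45 + (30−32.90)²/32.90 = 7.3088
df = 2
p-value (upper-tail) = 0.02588
At α=0.01: p ≥ α → fail to reject H₀

reject H₀: no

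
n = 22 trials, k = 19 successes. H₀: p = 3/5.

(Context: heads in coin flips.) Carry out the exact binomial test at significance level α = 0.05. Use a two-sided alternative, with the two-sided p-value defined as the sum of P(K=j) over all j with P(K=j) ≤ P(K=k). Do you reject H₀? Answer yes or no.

Exact binomial: n=22, k=19, p₀=3/5=0.6000
P(X=j) = C(n,j)·p₀^j·(1−p₀)^(n−j); p = Σ P(X=j) over j with P(X=j) ≤ P(X=19)
p-value (two-sided) = 0.01461
At α=0.05: p < α → reject H₀

reject H₀: yes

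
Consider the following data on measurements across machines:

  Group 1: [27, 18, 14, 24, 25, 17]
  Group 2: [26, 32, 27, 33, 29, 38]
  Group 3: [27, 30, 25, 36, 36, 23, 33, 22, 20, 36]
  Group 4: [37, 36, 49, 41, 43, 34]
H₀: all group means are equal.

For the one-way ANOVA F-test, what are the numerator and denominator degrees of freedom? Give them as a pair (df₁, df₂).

degrees of freedom = [3, 24]

k = 4 groups, N = 28 total
df = (k−1, N−k) = (4−1, 28−4) = (3, 24)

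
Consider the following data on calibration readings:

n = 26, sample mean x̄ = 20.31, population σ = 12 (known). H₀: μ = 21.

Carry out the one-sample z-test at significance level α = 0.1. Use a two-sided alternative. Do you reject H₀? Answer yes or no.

reject H₀: no

SE = σ/√n = 12/√26 = 2.3534
z = (x̄−μ₀)/SE = (20.31−21)/2.3534 = -0.2932
p-value (two-sided) = 0.76937
At α=0.1: p ≥ α → fail to reject H₀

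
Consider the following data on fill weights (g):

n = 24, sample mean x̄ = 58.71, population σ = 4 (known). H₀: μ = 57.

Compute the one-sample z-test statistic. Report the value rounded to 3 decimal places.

SE = σ/√n = 4/√24 = 0.8165
z = (x̄−μ₀)/SE = (58.71−57)/0.8165 = 2.0943

test statistic = 2.094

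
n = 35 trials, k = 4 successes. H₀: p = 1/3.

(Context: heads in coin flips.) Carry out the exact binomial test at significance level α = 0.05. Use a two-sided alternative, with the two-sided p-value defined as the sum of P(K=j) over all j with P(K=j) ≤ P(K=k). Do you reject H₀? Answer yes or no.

reject H₀: yes

Exact binomial: n=35, k=4, p₀=1/3=0.3333
P(X=j) = C(n,j)·p₀^j·(1−p₀)^(n−j); p = Σ P(X=j) over j with P(X=j) ≤ P(X=4)
p-value (two-sided) = 0.00614
At α=0.05: p < α → reject H₀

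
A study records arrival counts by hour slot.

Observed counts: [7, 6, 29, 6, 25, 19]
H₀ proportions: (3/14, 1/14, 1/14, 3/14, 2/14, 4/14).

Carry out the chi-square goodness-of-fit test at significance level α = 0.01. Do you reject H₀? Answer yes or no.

reject H₀: yes

n = 92; E_i = n·p_i = [19.71, 6.57, 6.57, 19.71, 13.14, 26.29]
χ² = (7−19.71)²/19.71 + (6−6.57)²/6.57 + (29−6.57)²/6.57 + (6−19.71)²/19.71 + (25−13.14)²/13.14 + (19−26.29)²/26.29 = 107.0562
df = 5
p-value (upper-tail) = 0.00000
At α=0.01: p < α → reject H₀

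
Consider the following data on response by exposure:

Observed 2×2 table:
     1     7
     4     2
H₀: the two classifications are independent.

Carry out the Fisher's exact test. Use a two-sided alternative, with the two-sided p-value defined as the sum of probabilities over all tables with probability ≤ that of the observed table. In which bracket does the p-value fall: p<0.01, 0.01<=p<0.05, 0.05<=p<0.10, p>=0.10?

p-value bracket: 0.05<=p<0.10

Margins: r₁=8, r₂=6, c₁=5, c₂=9, n=14
p_obs = C(8,1)·C(6,4)/C(14,5); sum pmf over tables with pmf ≤ p_obs
p-value (two-sided) = 0.09091
→ bracket: 0.05<=p<0.10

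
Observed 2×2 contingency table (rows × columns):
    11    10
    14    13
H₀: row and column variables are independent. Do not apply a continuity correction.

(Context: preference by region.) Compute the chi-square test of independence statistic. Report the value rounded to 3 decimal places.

Row totals [21, 27], col totals [25, 23], n=48
χ² = (11−10.94)²/10.94 + (10−10.06)²/10.06 + (14−14.06)²/14.06 + (13−12.94)²/12.94 = 0.0013
df = 1

test statistic = 0.001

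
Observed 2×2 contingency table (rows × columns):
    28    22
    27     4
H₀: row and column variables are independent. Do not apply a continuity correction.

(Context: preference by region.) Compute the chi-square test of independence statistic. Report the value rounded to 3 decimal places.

Row totals [50, 31], col totals [55, 26], n=81
χ² = (28−33.95)²/33.95 + (22−16.05)²/16.05 + (27−21.05)²/21.05 + (4−9.95)²/9.95 = 8.4901
df = 1

test statistic = 8.490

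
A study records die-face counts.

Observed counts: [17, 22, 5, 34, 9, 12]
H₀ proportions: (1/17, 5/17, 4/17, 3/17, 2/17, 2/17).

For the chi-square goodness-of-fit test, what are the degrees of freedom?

degrees of freedom = 5

df = k − 1 = 6 − 1 = 5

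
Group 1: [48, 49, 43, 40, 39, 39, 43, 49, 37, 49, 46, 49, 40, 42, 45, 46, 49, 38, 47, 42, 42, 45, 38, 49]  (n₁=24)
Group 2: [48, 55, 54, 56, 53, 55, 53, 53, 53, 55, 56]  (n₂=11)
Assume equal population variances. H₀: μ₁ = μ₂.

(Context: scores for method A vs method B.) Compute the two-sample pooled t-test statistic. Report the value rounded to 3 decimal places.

test statistic = -7.280

x̄₁=43.917, s₁=4.180, n₁=24
x̄₂=53.727, s₂=2.240, n₂=11
s_p² = [23·4.180² + 10·2.240²]/33 = 13.6974
SE = √(s_p²·(1/24+1/11)) = 1.3476
t = (43.917−53.727)/1.3476 = -7.2802
df = 33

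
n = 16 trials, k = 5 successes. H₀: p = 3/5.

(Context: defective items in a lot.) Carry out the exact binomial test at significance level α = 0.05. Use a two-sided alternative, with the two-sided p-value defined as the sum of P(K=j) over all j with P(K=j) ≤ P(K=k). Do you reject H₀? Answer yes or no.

reject H₀: yes

Exact binomial: n=16, k=5, p₀=3/5=0.6000
P(X=j) = C(n,j)·p₀^j·(1−p₀)^(n−j); p = Σ P(X=j) over j with P(X=j) ≤ P(X=5)
p-value (two-sided) = 0.02243
At α=0.05: p < α → reject H₀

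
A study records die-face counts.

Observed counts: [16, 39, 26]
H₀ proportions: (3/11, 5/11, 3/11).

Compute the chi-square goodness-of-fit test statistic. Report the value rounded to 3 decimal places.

n = 81; E_i = n·p_i = [22.09, 36.82, 22.09]
χ² = (16−22.09)²/22.09 + (39−36.82)²/36.82 + (26−22.09)²/22.09 = 2.5004
df = 2

test statistic = 2.500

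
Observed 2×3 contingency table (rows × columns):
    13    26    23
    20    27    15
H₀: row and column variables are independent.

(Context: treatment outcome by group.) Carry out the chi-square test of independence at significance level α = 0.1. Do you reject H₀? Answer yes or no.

reject H₀: no

Row totals [62, 62], col totals [33, 53, 38], n=124
χ² = (13−16.50)²/16.50 + (26−26.50)²/26.50 + (23−19.00)²/19.00 + (20−16.50)²/16.50 + (27−26.50)²/26.50 + (15−19.00)²/19.00 = 3.1879
df = 2
p-value (upper-tail) = 0.20312
At α=0.1: p ≥ α → fail to reject H₀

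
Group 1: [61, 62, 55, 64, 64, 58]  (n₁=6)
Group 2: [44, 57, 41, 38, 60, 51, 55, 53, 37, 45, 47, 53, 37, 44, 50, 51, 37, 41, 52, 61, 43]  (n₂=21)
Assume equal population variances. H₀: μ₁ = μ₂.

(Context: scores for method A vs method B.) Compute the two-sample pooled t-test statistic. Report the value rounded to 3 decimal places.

x̄₁=60.667, s₁=3.559, n₁=6
x̄₂=47.476, s₂=7.594, n₂=21
s_p² = [5·3.559² + 20·7.594²]/25 = 48.6629
SE = √(s_p²·(1/6+1/21)) = 3.2292
t = (60.667−47.476)/3.2292 = 4.0847
df = 25

test statistic = 4.085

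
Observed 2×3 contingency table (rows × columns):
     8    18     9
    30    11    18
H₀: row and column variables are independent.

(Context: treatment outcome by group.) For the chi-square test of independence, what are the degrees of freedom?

degrees of freedom = 2

df = (r−1)(c−1) = (2−1)·(3−1) = 2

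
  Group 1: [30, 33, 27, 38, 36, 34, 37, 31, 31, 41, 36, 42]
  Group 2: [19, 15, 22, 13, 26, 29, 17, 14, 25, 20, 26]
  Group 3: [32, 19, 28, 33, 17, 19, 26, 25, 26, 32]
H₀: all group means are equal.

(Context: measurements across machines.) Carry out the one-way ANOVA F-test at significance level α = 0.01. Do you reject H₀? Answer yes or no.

reject H₀: yes

Group means [34.67, 20.55, 25.70], grand mean 27.242
SSB = Σnᵢ(x̄ᵢ−x̄)² = 1178.567; SSW = ΣΣ(x−x̄ᵢ)² = 827.494
MSB = 1178.567/2 = 589.2833; MSW = 827.494/30 = 27.5831
F = MSB/MSW = 21.3639
df = (2, 30)
p-value (upper-tail) = 0.00000
At α=0.01: p < α → reject H₀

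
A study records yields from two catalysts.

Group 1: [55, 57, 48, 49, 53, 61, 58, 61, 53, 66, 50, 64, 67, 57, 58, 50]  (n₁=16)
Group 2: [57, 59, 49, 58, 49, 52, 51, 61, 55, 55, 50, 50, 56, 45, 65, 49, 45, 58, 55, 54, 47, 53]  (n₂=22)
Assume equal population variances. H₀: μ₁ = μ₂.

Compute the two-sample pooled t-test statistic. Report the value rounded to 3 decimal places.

x̄₁=56.688, s₁=6.008, n₁=16
x̄₂=53.318, s₂=5.186, n₂=22
s_p² = [15·6.008² + 21·5.186²]/36 = 30.7281
SE = √(s_p²·(1/16+1/22)) = 1.8213
t = (56.688−53.318)/1.8213 = 1.8499
df = 36

test statistic = 1.850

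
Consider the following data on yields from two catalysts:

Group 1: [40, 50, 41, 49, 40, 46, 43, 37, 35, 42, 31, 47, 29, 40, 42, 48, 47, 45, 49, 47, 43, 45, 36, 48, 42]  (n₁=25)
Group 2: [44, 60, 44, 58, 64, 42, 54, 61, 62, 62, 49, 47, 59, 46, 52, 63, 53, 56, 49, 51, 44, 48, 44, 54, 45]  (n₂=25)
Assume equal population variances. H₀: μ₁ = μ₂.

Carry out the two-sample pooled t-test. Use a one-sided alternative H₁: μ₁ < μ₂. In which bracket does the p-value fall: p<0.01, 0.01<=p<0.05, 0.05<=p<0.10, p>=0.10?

p-value bracket: p<0.01

x̄₁=42.480, s₁=5.599, n₁=25
x̄₂=52.440, s₂=7.119, n₂=25
s_p² = [24·5.599² + 24·7.119²]/48 = 41.0083
SE = √(s_p²·(1/25+1/25)) = 1.8113
t = (42.480−52.440)/1.8113 = -5.4989
df = 48
p-value (one-sided, H₁ less) = 0.00000
→ bracket: p<0.01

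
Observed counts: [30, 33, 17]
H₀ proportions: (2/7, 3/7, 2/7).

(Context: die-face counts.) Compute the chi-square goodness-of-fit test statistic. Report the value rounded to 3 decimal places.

test statistic = 3.781

n = 80; E_i = n·p_i = [22.86, 34.29, 22.86]
χ² = (30−22.86)²/22.86 + (33−34.29)²/34.29 + (17−22.86)²/22.86 = 3.7813
df = 2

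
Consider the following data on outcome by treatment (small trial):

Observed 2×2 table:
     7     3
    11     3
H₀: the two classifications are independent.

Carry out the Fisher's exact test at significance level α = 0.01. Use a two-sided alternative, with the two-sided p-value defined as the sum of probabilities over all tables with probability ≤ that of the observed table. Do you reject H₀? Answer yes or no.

reject H₀: no

Margins: r₁=10, r₂=14, c₁=18, c₂=6, n=24
p_obs = C(10,7)·C(14,11)/C(24,18); sum pmf over tables with pmf ≤ p_obs
p-value (two-sided) = 0.66533
At α=0.01: p ≥ α → fail to reject H₀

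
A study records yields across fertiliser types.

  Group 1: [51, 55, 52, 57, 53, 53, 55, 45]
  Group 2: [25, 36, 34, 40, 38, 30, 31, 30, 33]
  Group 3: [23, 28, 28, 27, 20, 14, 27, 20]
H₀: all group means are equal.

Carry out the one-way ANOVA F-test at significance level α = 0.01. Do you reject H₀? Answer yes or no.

Group means [52.62, 33.00, 23.38], grand mean 36.200
SSB = Σnᵢ(x̄ᵢ−x̄)² = 3566.250; SSW = ΣΣ(x−x̄ᵢ)² = 441.750
MSB = 3566.250/2 = 1783.1250; MSW = 441.750/22 = 20.0795
F = MSB/MSW = 88.8031
df = (2, 22)
p-value (upper-tail) = 0.00000
At α=0.01: p < α → reject H₀

reject H₀: yes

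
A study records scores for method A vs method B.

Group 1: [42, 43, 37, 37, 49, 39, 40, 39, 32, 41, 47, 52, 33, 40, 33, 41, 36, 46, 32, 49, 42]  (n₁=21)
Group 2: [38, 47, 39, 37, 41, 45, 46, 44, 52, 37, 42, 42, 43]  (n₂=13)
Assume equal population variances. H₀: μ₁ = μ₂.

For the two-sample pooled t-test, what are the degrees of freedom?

df = n₁ + n₂ − 2 = 21 + 13 − 2 = 32

degrees of freedom = 32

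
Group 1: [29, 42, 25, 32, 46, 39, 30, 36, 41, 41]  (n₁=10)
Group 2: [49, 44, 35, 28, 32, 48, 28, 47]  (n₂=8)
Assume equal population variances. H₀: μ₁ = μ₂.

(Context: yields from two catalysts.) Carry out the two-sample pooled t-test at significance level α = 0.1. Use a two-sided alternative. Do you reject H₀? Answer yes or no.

x̄₁=36.100, s₁=6.806, n₁=10
x̄₂=38.875, s₂=9.078, n₂=8
s_p² = [9·6.806² + 7·9.078²]/16 = 62.1109
SE = √(s_p²·(1/10+1/8)) = 3.7383
t = (36.100−38.875)/3.7383 = -0.7423
df = 16
p-value (two-sided) = 0.46866
At α=0.1: p ≥ α → fail to reject H₀

reject H₀: no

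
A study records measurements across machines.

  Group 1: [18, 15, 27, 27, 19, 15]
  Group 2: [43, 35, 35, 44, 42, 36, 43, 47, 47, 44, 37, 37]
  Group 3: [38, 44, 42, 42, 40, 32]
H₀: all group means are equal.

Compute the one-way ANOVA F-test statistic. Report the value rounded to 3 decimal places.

test statistic = 41.298

Group means [20.17, 40.83, 39.67], grand mean 35.375
SSB = Σnᵢ(x̄ᵢ−x̄)² = 1855.792; SSW = ΣΣ(x−x̄ᵢ)² = 471.833
MSB = 1855.792/2 = 927.8958; MSW = 471.833/21 = 22.4683
F = MSB/MSW = 41.2981
df = (2, 21)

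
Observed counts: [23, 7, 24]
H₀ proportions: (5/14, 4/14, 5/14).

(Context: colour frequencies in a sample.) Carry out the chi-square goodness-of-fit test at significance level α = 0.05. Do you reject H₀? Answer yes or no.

n = 54; E_i = n·p_i = [19.29, 15.43, 19.29]
χ² = (23−19.29)²/19.29 + (7−15.43)²/15.43 + (24−19.29)²/19.29 = 6.4722
df = 2
p-value (upper-tail) = 0.03932
At α=0.05: p < α → reject H₀

reject H₀: yes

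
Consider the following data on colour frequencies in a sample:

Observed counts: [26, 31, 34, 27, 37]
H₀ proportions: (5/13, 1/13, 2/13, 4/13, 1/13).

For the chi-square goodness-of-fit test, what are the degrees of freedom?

degrees of freedom = 4

df = k − 1 = 5 − 1 = 4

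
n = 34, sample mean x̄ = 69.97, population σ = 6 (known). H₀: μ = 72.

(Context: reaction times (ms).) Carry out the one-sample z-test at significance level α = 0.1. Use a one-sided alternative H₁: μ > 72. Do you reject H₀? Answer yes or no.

reject H₀: no

SE = σ/√n = 6/√34 = 1.0290
z = (x̄−μ₀)/SE = (69.97−72)/1.0290 = -1.9728
p-value (one-sided, H₁ greater) = 0.97574
At α=0.1: p ≥ α → fail to reject H₀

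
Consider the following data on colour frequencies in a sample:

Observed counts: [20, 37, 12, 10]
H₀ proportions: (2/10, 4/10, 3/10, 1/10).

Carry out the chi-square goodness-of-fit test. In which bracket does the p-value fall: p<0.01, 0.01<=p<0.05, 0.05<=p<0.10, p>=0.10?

p-value bracket: 0.01<=p<0.05

n = 79; E_i = n·p_i = [15.80, 31.60, 23.70, 7.90]
χ² = (20−15.80)²/15.80 + (37−31.60)²/31.60 + (12−23.70)²/23.70 + (10−7.90)²/7.90 = 8.3734
df = 3
p-value (upper-tail) = 0.03889
→ bracket: 0.01<=p<0.05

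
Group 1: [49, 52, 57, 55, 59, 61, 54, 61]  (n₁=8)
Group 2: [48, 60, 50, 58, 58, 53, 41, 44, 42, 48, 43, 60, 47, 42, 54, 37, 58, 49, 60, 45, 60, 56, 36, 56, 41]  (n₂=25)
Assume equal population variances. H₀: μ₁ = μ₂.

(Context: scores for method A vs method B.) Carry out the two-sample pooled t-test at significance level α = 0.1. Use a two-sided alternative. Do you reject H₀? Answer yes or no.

x̄₁=56.000, s₁=4.309, n₁=8
x̄₂=49.840, s₂=7.830, n₂=25
s_p² = [7·4.309² + 24·7.830²]/31 = 51.6568
SE = √(s_p²·(1/8+1/25)) = 2.9195
t = (56.000−49.840)/2.9195 = 2.1100
df = 31
p-value (two-sided) = 0.04303
At α=0.1: p < α → reject H₀

reject H₀: yes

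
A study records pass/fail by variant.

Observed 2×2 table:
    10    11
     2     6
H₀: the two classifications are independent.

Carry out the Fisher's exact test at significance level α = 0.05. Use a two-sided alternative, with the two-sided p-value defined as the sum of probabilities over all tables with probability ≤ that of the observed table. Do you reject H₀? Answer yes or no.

Margins: r₁=21, r₂=8, c₁=12, c₂=17, n=29
p_obs = C(21,10)·C(8,2)/C(29,12); sum pmf over tables with pmf ≤ p_obs
p-value (two-sided) = 0.40835
At α=0.05: p ≥ α → fail to reject H₀

reject H₀: no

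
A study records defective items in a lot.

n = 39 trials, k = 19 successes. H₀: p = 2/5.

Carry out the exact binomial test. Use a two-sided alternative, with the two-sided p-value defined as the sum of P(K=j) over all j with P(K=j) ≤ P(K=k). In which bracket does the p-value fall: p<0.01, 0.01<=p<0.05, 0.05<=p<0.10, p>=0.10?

p-value bracket: p>=0.10

Exact binomial: n=39, k=19, p₀=2/5=0.4000
P(X=j) = C(n,j)·p₀^j·(1−p₀)^(n−j); p = Σ P(X=j) over j with P(X=j) ≤ P(X=19)
p-value (two-sided) = 0.32670
→ bracket: p>=0.10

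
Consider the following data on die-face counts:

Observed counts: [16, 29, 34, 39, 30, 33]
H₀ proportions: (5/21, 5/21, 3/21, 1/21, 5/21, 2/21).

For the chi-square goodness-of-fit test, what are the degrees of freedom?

df = k − 1 = 6 − 1 = 5

degrees of freedom = 5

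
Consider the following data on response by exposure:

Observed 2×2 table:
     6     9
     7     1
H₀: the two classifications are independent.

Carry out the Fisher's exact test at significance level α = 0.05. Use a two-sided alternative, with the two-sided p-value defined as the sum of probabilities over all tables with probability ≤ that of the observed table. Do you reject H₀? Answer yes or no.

reject H₀: no

Margins: r₁=15, r₂=8, c₁=13, c₂=10, n=23
p_obs = C(15,6)·C(8,7)/C(23,13); sum pmf over tables with pmf ≤ p_obs
p-value (two-sided) = 0.07430
At α=0.05: p ≥ α → fail to reject H₀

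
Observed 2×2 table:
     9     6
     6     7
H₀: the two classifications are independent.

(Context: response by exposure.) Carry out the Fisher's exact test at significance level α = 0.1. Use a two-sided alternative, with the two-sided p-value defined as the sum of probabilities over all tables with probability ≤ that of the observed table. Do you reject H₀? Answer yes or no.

Margins: r₁=15, r₂=13, c₁=15, c₂=13, n=28
p_obs = C(15,9)·C(13,6)/C(28,15); sum pmf over tables with pmf ≤ p_obs
p-value (two-sided) = 0.70508
At α=0.1: p ≥ α → fail to reject H₀

reject H₀: no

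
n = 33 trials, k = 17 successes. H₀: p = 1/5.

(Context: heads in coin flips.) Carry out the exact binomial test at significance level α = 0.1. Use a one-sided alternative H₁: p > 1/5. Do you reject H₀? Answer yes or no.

Exact binomial: n=33, k=17, p₀=1/5=0.2000
P(X≥17) from Σ C(n,i)·p₀^i·(1−p₀)^(n−i)
p-value (one-sided, H₁ greater) = 0.00005
At α=0.1: p < α → reject H₀

reject H₀: yes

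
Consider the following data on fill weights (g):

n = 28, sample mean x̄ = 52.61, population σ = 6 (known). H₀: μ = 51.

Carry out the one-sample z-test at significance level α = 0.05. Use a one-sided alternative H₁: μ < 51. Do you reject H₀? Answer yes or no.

reject H₀: no

SE = σ/√n = 6/√28 = 1.1339
z = (x̄−μ₀)/SE = (52.61−51)/1.1339 = 1.4199
p-value (one-sided, H₁ less) = 0.92218
At α=0.05: p ≥ α → fail to reject H₀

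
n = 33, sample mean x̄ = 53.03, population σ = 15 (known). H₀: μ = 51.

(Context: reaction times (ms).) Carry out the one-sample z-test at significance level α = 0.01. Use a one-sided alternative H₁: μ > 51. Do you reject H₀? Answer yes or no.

reject H₀: no

SE = σ/√n = 15/√33 = 2.6112
z = (x̄−μ₀)/SE = (53.03−51)/2.6112 = 0.7774
p-value (one-sided, H₁ greater) = 0.21845
At α=0.01: p ≥ α → fail to reject H₀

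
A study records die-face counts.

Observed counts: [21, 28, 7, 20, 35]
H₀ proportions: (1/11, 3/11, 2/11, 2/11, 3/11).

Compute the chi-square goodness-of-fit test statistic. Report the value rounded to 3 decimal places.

test statistic = 21.314

n = 111; E_i = n·p_i = [10.09, 30.27, 20.18, 20.18, 30.27]
χ² = (21−10.09)²/10.09 + (28−30.27)²/30.27 + (7−20.18)²/20.18 + (20−20.18)²/20.18 + (35−30.27)²/30.27 = 21.3138
df = 4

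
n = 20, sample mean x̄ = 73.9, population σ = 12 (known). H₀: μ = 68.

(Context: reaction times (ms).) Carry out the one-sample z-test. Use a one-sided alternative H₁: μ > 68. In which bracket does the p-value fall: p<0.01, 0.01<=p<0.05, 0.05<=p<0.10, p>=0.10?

p-value bracket: 0.01<=p<0.05

SE = σ/√n = 12/√20 = 2.6833
z = (x̄−μ₀)/SE = (73.9−68)/2.6833 = 2.1988
p-value (one-sided, H₁ greater) = 0.01395
→ bracket: 0.01<=p<0.05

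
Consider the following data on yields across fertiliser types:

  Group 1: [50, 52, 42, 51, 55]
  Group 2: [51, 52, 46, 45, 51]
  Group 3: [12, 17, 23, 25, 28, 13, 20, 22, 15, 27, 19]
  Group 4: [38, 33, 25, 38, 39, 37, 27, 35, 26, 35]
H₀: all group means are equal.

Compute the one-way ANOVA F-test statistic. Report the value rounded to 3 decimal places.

Group means [50.00, 49.00, 20.09, 33.30], grand mean 33.839
SSB = Σnᵢ(x̄ᵢ−x̄)² = 4537.184; SSW = ΣΣ(x−x̄ᵢ)² = 693.009
MSB = 4537.184/3 = 1512.3948; MSW = 693.009/27 = 25.6670
F = MSB/MSW = 58.9237
df = (3, 27)

test statistic = 58.924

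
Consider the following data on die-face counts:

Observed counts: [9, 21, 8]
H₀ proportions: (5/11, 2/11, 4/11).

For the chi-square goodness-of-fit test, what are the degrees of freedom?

df = k − 1 = 3 − 1 = 2

degrees of freedom = 2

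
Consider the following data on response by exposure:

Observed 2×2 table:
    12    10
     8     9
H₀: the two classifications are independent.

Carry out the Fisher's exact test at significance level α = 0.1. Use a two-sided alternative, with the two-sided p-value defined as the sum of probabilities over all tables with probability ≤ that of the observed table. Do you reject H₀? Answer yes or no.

reject H₀: no

Margins: r₁=22, r₂=17, c₁=20, c₂=19, n=39
p_obs = C(22,12)·C(17,8)/C(39,20); sum pmf over tables with pmf ≤ p_obs
p-value (two-sided) = 0.75119
At α=0.1: p ≥ α → fail to reject H₀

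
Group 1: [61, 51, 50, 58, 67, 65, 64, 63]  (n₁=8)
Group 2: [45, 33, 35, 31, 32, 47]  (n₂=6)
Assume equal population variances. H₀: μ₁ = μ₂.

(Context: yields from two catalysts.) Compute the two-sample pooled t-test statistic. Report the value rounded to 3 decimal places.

x̄₁=59.875, s₁=6.379, n₁=8
x̄₂=37.167, s₂=6.998, n₂=6
s_p² = [7·6.379² + 5·6.998²]/12 = 44.1424
SE = √(s_p²·(1/8+1/6)) = 3.5882
t = (59.875−37.167)/3.5882 = 6.3287
df = 12

test statistic = 6.329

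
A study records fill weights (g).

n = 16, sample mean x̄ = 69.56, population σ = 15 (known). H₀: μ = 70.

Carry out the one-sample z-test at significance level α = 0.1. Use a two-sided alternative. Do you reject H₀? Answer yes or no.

reject H₀: no

SE = σ/√n = 15/√16 = 3.7500
z = (x̄−μ₀)/SE = (69.56−70)/3.7500 = -0.1173
p-value (two-sided) = 0.90660
At α=0.1: p ≥ α → fail to reject H₀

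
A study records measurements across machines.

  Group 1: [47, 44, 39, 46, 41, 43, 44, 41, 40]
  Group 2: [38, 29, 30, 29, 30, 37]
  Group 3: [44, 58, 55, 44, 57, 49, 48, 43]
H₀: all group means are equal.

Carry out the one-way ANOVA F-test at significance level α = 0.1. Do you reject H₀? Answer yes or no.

reject H₀: yes

Group means [42.78, 32.17, 49.75], grand mean 42.435
SSB = Σnᵢ(x̄ᵢ−x̄)² = 1061.763; SSW = ΣΣ(x−x̄ᵢ)² = 409.889
MSB = 1061.763/2 = 530.8816; MSW = 409.889/20 = 20.4944
F = MSB/MSW = 25.9037
df = (2, 20)
p-value (upper-tail) = 0.00000
At α=0.1: p < α → reject H₀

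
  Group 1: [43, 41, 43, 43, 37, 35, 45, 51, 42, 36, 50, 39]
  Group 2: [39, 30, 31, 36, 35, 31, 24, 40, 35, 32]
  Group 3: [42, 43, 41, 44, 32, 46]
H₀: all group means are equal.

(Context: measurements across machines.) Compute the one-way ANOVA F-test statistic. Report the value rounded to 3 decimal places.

Group means [42.08, 33.30, 41.33], grand mean 38.786
SSB = Σnᵢ(x̄ᵢ−x̄)² = 470.364; SSW = ΣΣ(x−x̄ᵢ)² = 596.350
MSB = 470.364/2 = 235.1821; MSW = 596.350/25 = 23.8540
F = MSB/MSW = 9.8592
df = (2, 25)

test statistic = 9.859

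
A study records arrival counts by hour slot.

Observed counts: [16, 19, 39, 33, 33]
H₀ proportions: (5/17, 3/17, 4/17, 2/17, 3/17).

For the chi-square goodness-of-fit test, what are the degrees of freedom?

degrees of freedom = 4

df = k − 1 = 5 − 1 = 4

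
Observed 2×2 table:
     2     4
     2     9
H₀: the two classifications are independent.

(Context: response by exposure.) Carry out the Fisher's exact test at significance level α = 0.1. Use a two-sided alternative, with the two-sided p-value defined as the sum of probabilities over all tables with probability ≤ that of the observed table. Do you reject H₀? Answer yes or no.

reject H₀: no

Margins: r₁=6, r₂=11, c₁=4, c₂=13, n=17
p_obs = C(6,2)·C(11,2)/C(17,4); sum pmf over tables with pmf ≤ p_obs
p-value (two-sided) = 0.58403
At α=0.1: p ≥ α → fail to reject H₀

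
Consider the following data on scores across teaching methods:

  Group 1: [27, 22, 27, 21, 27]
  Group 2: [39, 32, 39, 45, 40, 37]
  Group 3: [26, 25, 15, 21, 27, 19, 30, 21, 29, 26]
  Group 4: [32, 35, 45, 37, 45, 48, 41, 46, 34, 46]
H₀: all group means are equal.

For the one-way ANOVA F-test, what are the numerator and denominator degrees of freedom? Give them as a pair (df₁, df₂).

degrees of freedom = [3, 27]

k = 4 groups, N = 31 total
df = (k−1, N−k) = (4−1, 31−4) = (3, 27)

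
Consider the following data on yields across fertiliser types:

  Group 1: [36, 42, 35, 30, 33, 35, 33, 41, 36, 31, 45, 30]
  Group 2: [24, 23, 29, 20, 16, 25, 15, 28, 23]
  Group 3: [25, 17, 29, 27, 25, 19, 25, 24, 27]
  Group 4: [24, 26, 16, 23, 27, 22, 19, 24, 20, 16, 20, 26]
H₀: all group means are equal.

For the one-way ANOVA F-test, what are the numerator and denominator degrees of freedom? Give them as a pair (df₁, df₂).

k = 4 groups, N = 42 total
df = (k−1, N−k) = (4−1, 42−4) = (3, 38)

degrees of freedom = [3, 38]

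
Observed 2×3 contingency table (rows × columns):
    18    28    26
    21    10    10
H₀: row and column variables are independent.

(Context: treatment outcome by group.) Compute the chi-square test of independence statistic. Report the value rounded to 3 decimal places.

test statistic = 7.963

Row totals [72, 41], col totals [39, 38, 36], n=113
χ² = (18−24.85)²/24.85 + (28−24.21)²/24.21 + (26−22.94)²/22.94 + (21−14.15)²/14.15 + (10−13.79)²/13.79 + (10−13.06)²/13.06 = 7.9631
df = 2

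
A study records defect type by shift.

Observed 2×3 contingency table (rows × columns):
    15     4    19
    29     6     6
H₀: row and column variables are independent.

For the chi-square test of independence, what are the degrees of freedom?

degrees of freedom = 2

df = (r−1)(c−1) = (2−1)·(3−1) = 2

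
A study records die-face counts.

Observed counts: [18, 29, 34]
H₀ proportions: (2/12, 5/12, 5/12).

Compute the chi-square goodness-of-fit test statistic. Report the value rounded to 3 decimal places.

test statistic = 2.170

n = 81; E_i = n·p_i = [13.50, 33.75, 33.75]
χ² = (18−13.50)²/13.50 + (29−33.75)²/33.75 + (34−33.75)²/33.75 = 2.1704
df = 2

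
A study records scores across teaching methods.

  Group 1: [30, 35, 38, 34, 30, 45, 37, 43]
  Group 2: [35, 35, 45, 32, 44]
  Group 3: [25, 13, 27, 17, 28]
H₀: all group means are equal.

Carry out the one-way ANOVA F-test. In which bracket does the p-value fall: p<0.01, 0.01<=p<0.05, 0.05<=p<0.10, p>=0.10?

p-value bracket: p<0.01

Group means [36.50, 38.20, 22.00], grand mean 32.944
SSB = Σnᵢ(x̄ᵢ−x̄)² = 838.144; SSW = ΣΣ(x−x̄ᵢ)² = 524.800
MSB = 838.144/2 = 419.0722; MSW = 524.800/15 = 34.9867
F = MSB/MSW = 11.9781
df = (2, 15)
p-value (upper-tail) = 0.00078
→ bracket: p<0.01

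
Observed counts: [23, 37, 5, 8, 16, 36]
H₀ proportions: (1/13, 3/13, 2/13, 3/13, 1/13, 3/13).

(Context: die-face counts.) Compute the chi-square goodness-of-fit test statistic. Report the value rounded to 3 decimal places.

n = 125; E_i = n·p_i = [9.62, 28.85, 19.23, 28.85, 9.62, 28.85]
χ² = (23−9.62)²/9.62 + (37−28.85)²/28.85 + (5−19.23)²/19.23 + (8−28.85)²/28.85 + (16−9.62)²/9.62 + (36−28.85)²/28.85 = 52.5453
df = 5

test statistic = 52.545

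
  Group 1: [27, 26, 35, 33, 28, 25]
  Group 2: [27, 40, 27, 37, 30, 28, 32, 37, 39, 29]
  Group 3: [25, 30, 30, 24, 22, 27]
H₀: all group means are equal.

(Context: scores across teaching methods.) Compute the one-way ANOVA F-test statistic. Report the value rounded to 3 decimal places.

test statistic = 3.917

Group means [29.00, 32.60, 26.33], grand mean 29.909
SSB = Σnᵢ(x̄ᵢ−x̄)² = 154.085; SSW = ΣΣ(x−x̄ᵢ)² = 373.733
MSB = 154.085/2 = 77.0424; MSW = 373.733/19 = 19.6702
F = MSB/MSW = 3.9167
df = (2, 19)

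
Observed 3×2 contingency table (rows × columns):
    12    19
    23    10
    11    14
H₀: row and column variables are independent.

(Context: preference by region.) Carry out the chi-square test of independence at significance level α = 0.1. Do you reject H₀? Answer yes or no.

Row totals [31, 33, 25], col totals [46, 43], n=89
χ² = (12−16.02)²/16.02 + (19−14.98)²/14.98 + (23−17.06)²/17.06 + (10−15.94)²/15.94 + (11−12.92)²/12.92 + (14−12.08)²/12.08 = 6.9687
df = 2
p-value (upper-tail) = 0.03067
At α=0.1: p < α → reject H₀

reject H₀: yes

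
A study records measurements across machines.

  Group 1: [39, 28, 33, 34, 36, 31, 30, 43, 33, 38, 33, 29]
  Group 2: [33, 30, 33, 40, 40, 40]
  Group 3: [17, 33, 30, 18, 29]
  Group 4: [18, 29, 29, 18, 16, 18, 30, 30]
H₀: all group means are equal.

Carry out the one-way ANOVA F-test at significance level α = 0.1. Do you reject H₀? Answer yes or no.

Group means [33.92, 36.00, 25.40, 23.50], grand mean 30.258
SSB = Σnᵢ(x̄ᵢ−x̄)² = 841.819; SSW = ΣΣ(x−x̄ᵢ)² = 826.117
MSB = 841.819/3 = 280.6063; MSW = 826.117/27 = 30.5969
F = MSB/MSW = 9.1711
df = (3, 27)
p-value (upper-tail) = 0.00024
At α=0.1: p < α → reject H₀

reject H₀: yes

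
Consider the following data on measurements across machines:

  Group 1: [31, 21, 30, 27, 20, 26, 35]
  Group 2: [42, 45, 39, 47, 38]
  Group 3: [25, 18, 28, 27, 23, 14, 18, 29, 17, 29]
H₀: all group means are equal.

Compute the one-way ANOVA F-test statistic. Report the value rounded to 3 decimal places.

test statistic = 23.436

Group means [27.14, 42.20, 22.80], grand mean 28.591
SSB = Σnᵢ(x̄ᵢ−x̄)² = 1276.061; SSW = ΣΣ(x−x̄ᵢ)² = 517.257
MSB = 1276.061/2 = 638.0305; MSW = 517.257/19 = 27.2241
F = MSB/MSW = 23.4363
df = (2, 19)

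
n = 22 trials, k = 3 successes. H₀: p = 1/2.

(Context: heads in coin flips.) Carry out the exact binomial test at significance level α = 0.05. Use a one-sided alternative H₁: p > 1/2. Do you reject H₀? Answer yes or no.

Exact binomial: n=22, k=3, p₀=1/2=0.5000
P(X≥3) from Σ C(n,i)·p₀^i·(1−p₀)^(n−i)
p-value (one-sided, H₁ greater) = 0.99994
At α=0.05: p ≥ α → fail to reject H₀

reject H₀: no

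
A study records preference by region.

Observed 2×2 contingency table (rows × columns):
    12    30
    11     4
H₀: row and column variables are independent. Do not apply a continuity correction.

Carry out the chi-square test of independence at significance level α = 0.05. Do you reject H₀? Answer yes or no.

Row totals [42, 15], col totals [23, 34], n=57
χ² = (12−16.95)²/16.95 + (30−25.05)²/25.05 + (11−6.05)²/6.05 + (4−8.95)²/8.95 = 9.2008
df = 1
p-value (upper-tail) = 0.00242
At α=0.05: p < α → reject H₀

reject H₀: yes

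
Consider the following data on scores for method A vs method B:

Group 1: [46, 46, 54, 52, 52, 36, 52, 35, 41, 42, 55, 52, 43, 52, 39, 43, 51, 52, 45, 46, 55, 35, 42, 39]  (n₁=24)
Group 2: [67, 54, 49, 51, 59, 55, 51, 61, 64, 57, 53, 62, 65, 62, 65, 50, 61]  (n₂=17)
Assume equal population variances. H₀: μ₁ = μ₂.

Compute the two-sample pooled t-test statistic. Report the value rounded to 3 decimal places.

x̄₁=46.042, s₁=6.537, n₁=24
x̄₂=58.000, s₂=5.916, n₂=17
s_p² = [23·6.537² + 16·5.916²]/39 = 39.5630
SE = √(s_p²·(1/24+1/17)) = 1.9939
t = (46.042−58.000)/1.9939 = -5.9974
df = 39

test statistic = -5.997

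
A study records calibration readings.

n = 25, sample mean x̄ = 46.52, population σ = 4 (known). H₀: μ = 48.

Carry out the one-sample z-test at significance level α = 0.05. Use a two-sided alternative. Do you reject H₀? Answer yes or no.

reject H₀: no

SE = σ/√n = 4/√25 = 0.8000
z = (x̄−μ₀)/SE = (46.52−48)/0.8000 = -1.8500
p-value (two-sided) = 0.06431
At α=0.05: p ≥ α → fail to reject H₀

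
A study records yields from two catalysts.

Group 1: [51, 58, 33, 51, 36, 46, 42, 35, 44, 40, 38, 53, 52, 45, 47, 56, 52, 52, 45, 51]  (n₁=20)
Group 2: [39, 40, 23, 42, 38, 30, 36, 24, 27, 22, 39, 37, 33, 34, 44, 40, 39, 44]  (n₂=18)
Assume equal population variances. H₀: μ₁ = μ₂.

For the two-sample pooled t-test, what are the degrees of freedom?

degrees of freedom = 36

df = n₁ + n₂ − 2 = 20 + 18 − 2 = 36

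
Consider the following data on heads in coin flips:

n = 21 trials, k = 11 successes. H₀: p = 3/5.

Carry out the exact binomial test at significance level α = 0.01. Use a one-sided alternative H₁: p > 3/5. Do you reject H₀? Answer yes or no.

Exact binomial: n=21, k=11, p₀=3/5=0.6000
P(X≥11) from Σ C(n,i)·p₀^i·(1−p₀)^(n−i)
p-value (one-sided, H₁ greater) = 0.82562
At α=0.01: p ≥ α → fail to reject H₀

reject H₀: no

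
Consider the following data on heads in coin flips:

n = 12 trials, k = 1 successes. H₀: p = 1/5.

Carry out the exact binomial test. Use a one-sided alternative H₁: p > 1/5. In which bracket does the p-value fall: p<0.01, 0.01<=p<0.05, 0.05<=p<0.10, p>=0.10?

Exact binomial: n=12, k=1, p₀=1/5=0.2000
P(X≥1) from Σ C(n,i)·p₀^i·(1−p₀)^(n−i)
p-value (one-sided, H₁ greater) = 0.93128
→ bracket: p>=0.10

p-value bracket: p>=0.10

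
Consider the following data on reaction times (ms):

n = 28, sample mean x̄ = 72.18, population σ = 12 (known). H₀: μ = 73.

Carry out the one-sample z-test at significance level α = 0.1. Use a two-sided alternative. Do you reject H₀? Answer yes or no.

SE = σ/√n = 12/√28 = 2.2678
z = (x̄−μ₀)/SE = (72.18−73)/2.2678 = -0.3616
p-value (two-sided) = 0.71766
At α=0.1: p ≥ α → fail to reject H₀

reject H₀: no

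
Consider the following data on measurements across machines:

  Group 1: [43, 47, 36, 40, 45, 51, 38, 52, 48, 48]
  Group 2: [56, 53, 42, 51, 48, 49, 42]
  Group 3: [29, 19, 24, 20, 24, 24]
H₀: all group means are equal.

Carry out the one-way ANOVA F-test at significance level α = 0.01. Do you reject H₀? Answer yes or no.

Group means [44.80, 48.71, 23.33], grand mean 40.391
SSB = Σnᵢ(x̄ᵢ−x̄)² = 2425.116; SSW = ΣΣ(x−x̄ᵢ)² = 496.362
MSB = 2425.116/2 = 1212.5582; MSW = 496.362/20 = 24.8181
F = MSB/MSW = 48.8578
df = (2, 20)
p-value (upper-tail) = 0.00000
At α=0.01: p < α → reject H₀

reject H₀: yes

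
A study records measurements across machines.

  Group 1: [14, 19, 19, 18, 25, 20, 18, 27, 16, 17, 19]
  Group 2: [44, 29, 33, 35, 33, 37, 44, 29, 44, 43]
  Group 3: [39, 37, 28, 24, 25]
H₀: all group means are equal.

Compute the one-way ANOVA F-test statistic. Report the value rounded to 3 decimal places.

Group means [19.27, 37.10, 30.60], grand mean 28.308
SSB = Σnᵢ(x̄ᵢ−x̄)² = 1697.257; SSW = ΣΣ(x−x̄ᵢ)² = 680.282
MSB = 1697.257/2 = 848.6283; MSW = 680.282/23 = 29.5775
F = MSB/MSW = 28.6917
df = (2, 23)

test statistic = 28.692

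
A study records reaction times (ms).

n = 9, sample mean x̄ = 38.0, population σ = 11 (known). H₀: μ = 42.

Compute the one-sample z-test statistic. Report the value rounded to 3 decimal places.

SE = σ/√n = 11/√9 = 3.6667
z = (x̄−μ₀)/SE = (38.0−42)/3.6667 = -1.0909

test statistic = -1.091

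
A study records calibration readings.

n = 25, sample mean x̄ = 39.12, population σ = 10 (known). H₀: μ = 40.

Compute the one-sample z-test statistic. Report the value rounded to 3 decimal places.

SE = σ/√n = 10/√25 = 2.0000
z = (x̄−μ₀)/SE = (39.12−40)/2.0000 = -0.4400

test statistic = -0.440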